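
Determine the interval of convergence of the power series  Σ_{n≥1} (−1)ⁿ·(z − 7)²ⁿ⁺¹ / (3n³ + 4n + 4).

[6, 8]

By the ratio test, |a_{n+1}/a_n| = (3n³ + 4n + 4)/(3(n+1)³ + 4(n+1) + 4) → 1.
Successive powers of (z − 7) differ by 2, so the series converges when |z − 7|² · 1 < 1, i.e. |z − 7| < √(1) = 1. So R = 1.
Endpoint z = 8: the terms are on the order of 1/n³, so the series converges absolutely by comparison with the p-series (p = 3 > 1).
When z = 6, the terms are on the order of 1/n³, so the series converges absolutely by comparison with the p-series (p = 3 > 1).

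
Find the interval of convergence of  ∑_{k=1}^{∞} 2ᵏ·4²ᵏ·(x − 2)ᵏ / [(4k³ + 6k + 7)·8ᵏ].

[7/4, 9/4]

The ratio of consecutive coefficients is [(4k³ + 6k + 7)/(4(k+1)³ + 6(k+1) + 7)] · 2·16/8 → 4.
The series converges when 4 · |x − 2| < 1, giving R = 1/4.
Check x = 9/4: absolute convergence follows by limit comparison with Σ 1/k³.
At x = 7/4: the series is dominated by a constant times Σ 1/k³, which converges (p = 3 > 1).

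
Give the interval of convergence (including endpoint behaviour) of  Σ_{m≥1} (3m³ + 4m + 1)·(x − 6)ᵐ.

Apply the ratio test: |a_{m+1}| / |a_m| = (3(m+1)³ + 4(m+1) + 1)/(3m³ + 4m + 1), which tends to 1 as m → ∞.
Hence R = 1.
When x = 7, the terms have absolute value of order m³, which does not tend to 0, so the series diverges by the divergence test.
Check x = 5: the terms have absolute value of order m³, which does not tend to 0, so the series diverges by the divergence test.

(5, 7)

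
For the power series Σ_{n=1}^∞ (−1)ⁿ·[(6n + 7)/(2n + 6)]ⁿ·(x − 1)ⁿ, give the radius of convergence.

R = 1/3

By the Cauchy root test, |a_n|^(1/n) = (6n + 7)/(2n + 6) → 3.
Convergence for |x − 1| · 3 < 1, i.e. |x − 1| < 1/3. So R = 1/3.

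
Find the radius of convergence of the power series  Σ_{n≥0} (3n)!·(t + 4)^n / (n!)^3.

Ratio test: |a_{n+1}/a_n| = (3n+1)·(3n+2)·(3n+3)/(n+1)³ → 27 as n → ∞.
Thus R = 1/(27) = 1/27.

R = 1/27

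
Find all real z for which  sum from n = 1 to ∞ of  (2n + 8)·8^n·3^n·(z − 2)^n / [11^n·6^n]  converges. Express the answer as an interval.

The ratio of consecutive coefficients is [(2(n+1) + 8)/(2n + 8)] · 8·3/(11·6) → 4/11.
Convergence for |z − 2| · 4/11 < 1, i.e. |z − 2| < 11/4. So R = 11/4.
Check z = 19/4: the terms do not tend to 0, so the series diverges.
Check z = -3/4: the terms do not tend to 0, so the series diverges.

(-3/4, 19/4)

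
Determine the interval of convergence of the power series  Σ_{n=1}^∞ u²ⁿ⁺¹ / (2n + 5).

(-1, 1)

By the ratio test, |a_{n+1}/a_n| = (2n + 5)/(2(n+1) + 5) → 1.
Successive powers of u differ by 2, so the series converges when |u|² · 1 < 1, i.e. |u| < √(1) = 1. So R = 1.
Check u = 1: the terms behave like c/n; limit comparison with the harmonic series gives divergence.
When u = -1, the terms are asymptotic to a nonzero constant times 1/n, so the series diverges by limit comparison with Σ 1/n.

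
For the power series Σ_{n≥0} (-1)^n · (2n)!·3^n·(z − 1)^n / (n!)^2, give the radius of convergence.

The ratio of consecutive coefficients is (2n+1)·(2n+2)/(n+1)² · 3 → 12.
Thus R = 1/(12) = 1/12.

R = 1/12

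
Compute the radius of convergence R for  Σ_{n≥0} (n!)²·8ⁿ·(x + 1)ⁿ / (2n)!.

By the ratio test, |a_{n+1}/a_n| = (n+1)²/[(2n+1)·(2n+2)] · 8 → 2.
Hence the series converges for |x + 1| < 1/(2) = 1/2, so the radius of convergence is 1/2.

R = 1/2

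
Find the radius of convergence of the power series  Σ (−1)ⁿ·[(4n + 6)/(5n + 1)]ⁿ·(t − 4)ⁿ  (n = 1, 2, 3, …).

R = 5/4

Root test: |a_n|^(1/n) = (4n + 6)/(5n + 1) → 4/5.
Hence the series converges for |t − 4| < 1/(4/5) = 5/4, so the radius of convergence is 5/4.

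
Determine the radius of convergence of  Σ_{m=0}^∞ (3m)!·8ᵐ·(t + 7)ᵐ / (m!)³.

The ratio of consecutive coefficients is (3m+1)·(3m+2)·(3m+3)/(m+1)³ · 8 → 216.
Convergence for |t + 7| · 216 < 1, i.e. |t + 7| < 1/216. So R = 1/216.

R = 1/216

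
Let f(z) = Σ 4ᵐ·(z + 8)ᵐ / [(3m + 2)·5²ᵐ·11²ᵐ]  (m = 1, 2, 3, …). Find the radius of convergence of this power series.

R = 3025/4

By the ratio test, |a_{m+1}/a_m| = [(3m + 2)/(3(m+1) + 2)] · 4/(25·121) → 4/3025.
Thus R = 1/(4/3025) = 3025/4.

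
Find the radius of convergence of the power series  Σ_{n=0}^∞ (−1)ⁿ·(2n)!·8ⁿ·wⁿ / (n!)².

The ratio of consecutive coefficients is (2n+1)·(2n+2)/(n+1)² · 8 → 32.
Convergence for |w| · 32 < 1, i.e. |w| < 1/32. So R = 1/32.

R = 1/32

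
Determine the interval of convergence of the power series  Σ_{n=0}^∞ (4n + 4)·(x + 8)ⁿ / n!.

Apply the ratio test: |a_{n+1}| / |a_n| = (4(n+1) + 4)/(4n + 4) · 1/(n+1), which tends to 0 as n → ∞.
The ratio tends to 0 regardless of x, hence R = ∞.

(−∞, ∞)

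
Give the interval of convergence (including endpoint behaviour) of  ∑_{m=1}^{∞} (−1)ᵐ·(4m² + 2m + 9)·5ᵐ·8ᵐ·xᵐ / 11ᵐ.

(-11/40, 11/40)

The ratio of consecutive coefficients is [(4(m+1)² + 2(m+1) + 9)/(4m² + 2m + 9)] · 5·8/11 → 40/11.
Hence the series converges for |x| < 1/(40/11) = 11/40, so the radius of convergence is 11/40.
At x = 11/40: the terms do not tend to 0, so the series diverges.
Endpoint x = -11/40: the m-th term does not approach 0; divergence by the term test.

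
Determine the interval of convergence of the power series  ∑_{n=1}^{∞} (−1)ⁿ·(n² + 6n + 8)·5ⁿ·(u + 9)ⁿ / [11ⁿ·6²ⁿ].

By the ratio test, |a_{n+1}/a_n| = [((n+1)² + 6(n+1) + 8)/(n² + 6n + 8)] · 5/(11·36) → 5/396.
Thus R = 1/(5/396) = 396/5.
Check u = 351/5: the terms have absolute value of order n², which does not tend to 0, so the series diverges by the divergence test.
When u = -441/5, the n-th term does not approach 0; divergence by the term test.

(-441/5, 351/5)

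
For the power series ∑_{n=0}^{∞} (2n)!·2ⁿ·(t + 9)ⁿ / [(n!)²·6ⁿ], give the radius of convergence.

R = 3/4

By the ratio test, |a_{n+1}/a_n| = (2n+1)·(2n+2)/(n+1)² · 2/6 → 4/3.
Thus R = 1/(4/3) = 3/4.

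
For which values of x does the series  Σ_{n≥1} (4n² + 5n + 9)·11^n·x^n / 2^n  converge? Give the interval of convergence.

(-2/11, 2/11)

The ratio of consecutive coefficients is [(4(n+1)² + 5(n+1) + 9)/(4n² + 5n + 9)] · 11/2 → 11/2.
Thus R = 1/(11/2) = 2/11.
When x = 2/11, the terms do not tend to 0, so the series diverges.
When x = -2/11, the terms do not tend to 0, so the series diverges.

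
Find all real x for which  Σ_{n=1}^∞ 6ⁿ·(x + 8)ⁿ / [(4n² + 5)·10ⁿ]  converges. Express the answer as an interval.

By the ratio test, |a_{n+1}/a_n| = [(4n² + 5)/(4(n+1)² + 5)] · 6/10 → 3/5.
Hence the series converges for |x + 8| < 1/(3/5) = 5/3, so the radius of convergence is 5/3.
Check x = -19/3: the series is dominated by a constant times Σ 1/n², which converges (p = 2 > 1).
Endpoint x = -29/3: absolute convergence follows by limit comparison with Σ 1/n².

[-29/3, -19/3]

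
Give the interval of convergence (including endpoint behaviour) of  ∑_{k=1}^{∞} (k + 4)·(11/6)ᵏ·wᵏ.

(-6/11, 6/11)

The ratio of consecutive coefficients is [((k+1) + 4)/(k + 4)] · 11/6 → 11/6.
Hence the series converges for |w| < 1/(11/6) = 6/11, so the radius of convergence is 6/11.
When w = 6/11, the terms have absolute value of order k, which does not tend to 0, so the series diverges by the divergence test.
Endpoint w = -6/11: the terms have absolute value of order k, which does not tend to 0, so the series diverges by the divergence test.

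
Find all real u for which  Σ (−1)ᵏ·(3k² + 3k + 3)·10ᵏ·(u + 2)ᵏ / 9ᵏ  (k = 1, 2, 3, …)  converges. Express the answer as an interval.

(-29/10, -11/10)

Apply the ratio test: |a_{k+1}| / |a_k| = [(3(k+1)² + 3(k+1) + 3)/(3k² + 3k + 3)] · 10/9, which tends to 10/9 as k → ∞.
Hence the series converges for |u + 2| < 1/(10/9) = 9/10, so the radius of convergence is 9/10.
Endpoint u = -11/10: the k-th term does not approach 0; divergence by the term test.
When u = -29/10, the k-th term does not approach 0; divergence by the term test.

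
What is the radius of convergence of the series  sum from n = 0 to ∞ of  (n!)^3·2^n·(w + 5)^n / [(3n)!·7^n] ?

The ratio of consecutive coefficients is (n+1)³/[(3n+1)·(3n+2)·(3n+3)] · 2/7 → 2/189.
Thus R = 1/(2/189) = 189/2.

R = 189/2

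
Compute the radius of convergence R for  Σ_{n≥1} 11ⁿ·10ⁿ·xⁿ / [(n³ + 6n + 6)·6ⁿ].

R = 3/55

The ratio of consecutive coefficients is [(n³ + 6n + 6)/((n+1)³ + 6(n+1) + 6)] · 11·10/6 → 55/3.
Hence the series converges for |x| < 1/(55/3) = 3/55, so the radius of convergence is 3/55.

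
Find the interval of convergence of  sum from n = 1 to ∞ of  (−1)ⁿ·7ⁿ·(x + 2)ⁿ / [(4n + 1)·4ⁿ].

(-18/7, -10/7]

The ratio of consecutive coefficients is [(4n + 1)/(4(n+1) + 1)] · 7/4 → 7/4.
Hence the series converges for |x + 2| < 1/(7/4) = 4/7, so the radius of convergence is 4/7.
Check x = -10/7: an alternating series whose terms decrease to 0 in absolute value, so it converges by the Leibniz criterion.
Endpoint x = -18/7: the terms behave like c/n; limit comparison with the harmonic series gives divergence.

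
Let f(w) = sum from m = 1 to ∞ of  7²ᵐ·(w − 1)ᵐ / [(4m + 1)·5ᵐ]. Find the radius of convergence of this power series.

Ratio test: |a_{m+1}/a_m| = [(4m + 1)/(4(m+1) + 1)] · 49/5 → 49/5 as m → ∞.
The series converges when 49/5 · |w − 1| < 1, giving R = 5/49.

R = 5/49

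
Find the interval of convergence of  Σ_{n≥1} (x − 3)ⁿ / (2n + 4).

[2, 4)

The ratio of consecutive coefficients is (2n + 4)/(2(n+1) + 4) → 1.
So the series converges when |x − 3| < 1 and diverges when |x − 3| > 1; R = 1.
At x = 4: the terms are asymptotic to a nonzero constant times 1/n, so the series diverges by limit comparison with Σ 1/n.
At x = 2: the terms alternate in sign and decrease monotonically to 0 in absolute value (size ~ c/n), so the alternating series test gives convergence.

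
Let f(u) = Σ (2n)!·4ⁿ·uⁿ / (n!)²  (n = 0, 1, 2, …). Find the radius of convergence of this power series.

By the ratio test, |a_{n+1}/a_n| = (2n+1)·(2n+2)/(n+1)² · 4 → 16.
Hence the series converges for |u| < 1/(16) = 1/16, so the radius of convergence is 1/16.

R = 1/16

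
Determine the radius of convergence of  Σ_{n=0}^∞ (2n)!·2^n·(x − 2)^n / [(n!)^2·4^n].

R = 1/2

By the ratio test, |a_{n+1}/a_n| = (2n+1)·(2n+2)/(n+1)² · 2/4 → 2.
Thus R = 1/(2) = 1/2.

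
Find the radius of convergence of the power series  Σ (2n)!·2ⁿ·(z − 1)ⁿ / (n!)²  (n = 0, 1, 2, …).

R = 1/8

The ratio of consecutive coefficients is (2n+1)·(2n+2)/(n+1)² · 2 → 8.
The series converges when 8 · |z − 1| < 1, giving R = 1/8.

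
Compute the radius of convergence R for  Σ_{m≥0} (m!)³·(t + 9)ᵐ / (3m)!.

R = 27

By the ratio test, |a_{m+1}/a_m| = (m+1)³/[(3m+1)·(3m+2)·(3m+3)] → 1/27.
The series converges when 1/27 · |t + 9| < 1, giving R = 27.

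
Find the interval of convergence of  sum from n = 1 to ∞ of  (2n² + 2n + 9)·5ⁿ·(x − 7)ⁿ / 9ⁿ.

(26/5, 44/5)

The ratio of consecutive coefficients is [(2(n+1)² + 2(n+1) + 9)/(2n² + 2n + 9)] · 5/9 → 5/9.
Convergence for |x − 7| · 5/9 < 1, i.e. |x − 7| < 9/5. So R = 9/5.
Endpoint x = 44/5: the terms do not tend to 0, so the series diverges.
At x = 26/5: the terms do not tend to 0, so the series diverges.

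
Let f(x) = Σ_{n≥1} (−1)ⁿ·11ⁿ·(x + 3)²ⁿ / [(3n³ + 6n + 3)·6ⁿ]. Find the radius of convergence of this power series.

Apply the ratio test: |a_{n+1}| / |a_n| = [(3n³ + 6n + 3)/(3(n+1)³ + 6(n+1) + 3)] · 11/6, which tends to 11/6 as n → ∞.
Successive powers of (x + 3) differ by 2, so the series converges when |x + 3|² · 11/6 < 1, i.e. |x + 3| < √(6/11). So R = √66/11.

R = √66/11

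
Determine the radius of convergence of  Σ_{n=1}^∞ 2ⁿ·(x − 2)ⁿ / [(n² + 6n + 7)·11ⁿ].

R = 11/2

Ratio test: |a_{n+1}/a_n| = [(n² + 6n + 7)/((n+1)² + 6(n+1) + 7)] · 2/11 → 2/11 as n → ∞.
The series converges when 2/11 · |x − 2| < 1, giving R = 11/2.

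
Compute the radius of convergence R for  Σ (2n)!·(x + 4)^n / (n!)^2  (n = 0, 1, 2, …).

R = 1/4

By the ratio test, |a_{n+1}/a_n| = (2n+1)·(2n+2)/(n+1)² → 4.
The series converges when 4 · |x + 4| < 1, giving R = 1/4.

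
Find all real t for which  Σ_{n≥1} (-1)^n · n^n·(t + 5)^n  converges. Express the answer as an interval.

{-5}

Applying the root test, |a_n|^(1/n) = n → ∞.
The root grows without bound, so R = 0 (convergence only at t = -5).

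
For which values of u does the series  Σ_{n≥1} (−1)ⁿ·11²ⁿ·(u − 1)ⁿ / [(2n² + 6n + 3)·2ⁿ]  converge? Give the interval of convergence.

Ratio test: |a_{n+1}/a_n| = [(2n² + 6n + 3)/(2(n+1)² + 6(n+1) + 3)] · 121/2 → 121/2 as n → ∞.
Thus R = 1/(121/2) = 2/121.
Check u = 123/121: the terms are on the order of 1/n², so the series converges absolutely by comparison with the p-series (p = 2 > 1).
Check u = 119/121: the terms are on the order of 1/n², so the series converges absolutely by comparison with the p-series (p = 2 > 1).

[119/121, 123/121]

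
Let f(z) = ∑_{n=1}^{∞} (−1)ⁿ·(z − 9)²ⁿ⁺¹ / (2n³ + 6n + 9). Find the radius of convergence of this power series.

The ratio of consecutive coefficients is (2n³ + 6n + 9)/(2(n+1)³ + 6(n+1) + 9) → 1.
Writing y = (z − 9)², the series in y has radius 1, so |z − 9| < √(1) = 1 and R = 1.

R = 1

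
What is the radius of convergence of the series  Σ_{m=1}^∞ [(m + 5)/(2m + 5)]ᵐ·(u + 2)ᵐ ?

Root test: |a_m|^(1/m) = (m + 5)/(2m + 5) → 1/2.
The series converges when 1/2 · |u + 2| < 1, giving R = 2.

R = 2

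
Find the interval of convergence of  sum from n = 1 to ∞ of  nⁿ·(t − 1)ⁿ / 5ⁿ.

{1}

Applying the root test, |a_n|^(1/n) = n/5 → ∞.
The root grows without bound, so R = 0 (convergence only at t = 1).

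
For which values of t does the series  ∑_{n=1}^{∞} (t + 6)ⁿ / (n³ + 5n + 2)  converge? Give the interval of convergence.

The ratio of consecutive coefficients is (n³ + 5n + 2)/((n+1)³ + 5(n+1) + 2) → 1.
Convergence for |t + 6| < 1, so R = 1.
Endpoint t = -5: the terms are on the order of 1/n³, so the series converges absolutely by comparison with the p-series (p = 3 > 1).
Check t = -7: absolute convergence follows by limit comparison with Σ 1/n³.

[-7, -5]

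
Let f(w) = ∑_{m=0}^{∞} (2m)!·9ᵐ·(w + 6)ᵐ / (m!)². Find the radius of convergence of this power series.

R = 1/36

The ratio of consecutive coefficients is (2m+1)·(2m+2)/(m+1)² · 9 → 36.
Hence the series converges for |w + 6| < 1/(36) = 1/36, so the radius of convergence is 1/36.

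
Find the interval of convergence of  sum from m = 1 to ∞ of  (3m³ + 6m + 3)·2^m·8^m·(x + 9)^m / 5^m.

(-149/16, -139/16)

Ratio test: |a_{m+1}/a_m| = [(3(m+1)³ + 6(m+1) + 3)/(3m³ + 6m + 3)] · 2·8/5 → 16/5 as m → ∞.
The series converges when 16/5 · |x + 9| < 1, giving R = 5/16.
When x = -139/16, the terms have absolute value of order m³, which does not tend to 0, so the series diverges by the divergence test.
Check x = -149/16: the terms do not tend to 0, so the series diverges.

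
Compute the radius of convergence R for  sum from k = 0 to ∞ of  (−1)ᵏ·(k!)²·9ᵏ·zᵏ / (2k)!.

Apply the ratio test: |a_{k+1}| / |a_k| = (k+1)²/[(2k+1)·(2k+2)] · 9, which tends to 9/4 as k → ∞.
Hence the series converges for |z| < 1/(9/4) = 4/9, so the radius of convergence is 4/9.

R = 4/9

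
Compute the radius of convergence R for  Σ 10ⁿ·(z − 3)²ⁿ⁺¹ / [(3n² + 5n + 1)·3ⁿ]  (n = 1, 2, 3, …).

R = √30/10

The ratio of consecutive coefficients is [(3n² + 5n + 1)/(3(n+1)² + 5(n+1) + 1)] · 10/3 → 10/3.
Since the exponent of (z − 3) increases by 2 each term, convergence requires |z − 3|² < 3/10, hence R = √30/10.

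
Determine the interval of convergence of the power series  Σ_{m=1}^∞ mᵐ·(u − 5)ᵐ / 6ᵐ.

{5}

Applying the root test, |a_m|^(1/m) = m/6 → ∞.
The root grows without bound, so R = 0 (convergence only at u = 5).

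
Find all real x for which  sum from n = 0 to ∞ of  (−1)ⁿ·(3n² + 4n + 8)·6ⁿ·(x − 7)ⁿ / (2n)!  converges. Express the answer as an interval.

(−∞, ∞)

The ratio of consecutive coefficients is (3(n+1)² + 4(n+1) + 8)/(3n² + 4n + 8) · 6 · 1/[(2n+1)·(2n+2)] → 0.
Since the limit is 0 < 1 for every x, the series converges on all of ℝ and R = ∞.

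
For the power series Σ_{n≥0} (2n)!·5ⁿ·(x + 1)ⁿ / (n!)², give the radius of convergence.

By the ratio test, |a_{n+1}/a_n| = (2n+1)·(2n+2)/(n+1)² · 5 → 20.
Convergence for |x + 1| · 20 < 1, i.e. |x + 1| < 1/20. So R = 1/20.

R = 1/20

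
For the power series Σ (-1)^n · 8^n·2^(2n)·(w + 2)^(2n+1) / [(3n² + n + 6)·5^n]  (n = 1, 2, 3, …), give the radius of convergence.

R = √10/8

The ratio of consecutive coefficients is [(3n² + n + 6)/(3(n+1)² + (n+1) + 6)] · 8·4/5 → 32/5.
Since the exponent of (w + 2) increases by 2 each term, convergence requires |w + 2|² < 5/32, hence R = √10/8.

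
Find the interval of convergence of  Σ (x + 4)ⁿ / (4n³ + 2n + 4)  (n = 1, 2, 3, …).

[-5, -3]

Ratio test: |a_{n+1}/a_n| = (4n³ + 2n + 4)/(4(n+1)³ + 2(n+1) + 4) → 1 as n → ∞.
Convergence for |x + 4| < 1, so R = 1.
Check x = -3: absolute convergence follows by limit comparison with Σ 1/n³.
Check x = -5: the terms are on the order of 1/n³, so the series converges absolutely by comparison with the p-series (p = 3 > 1).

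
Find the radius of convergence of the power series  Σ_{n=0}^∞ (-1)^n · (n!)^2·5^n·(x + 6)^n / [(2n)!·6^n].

The ratio of consecutive coefficients is (n+1)²/[(2n+1)·(2n+2)] · 5/6 → 5/24.
Hence the series converges for |x + 6| < 1/(5/24) = 24/5, so the radius of convergence is 24/5.

R = 24/5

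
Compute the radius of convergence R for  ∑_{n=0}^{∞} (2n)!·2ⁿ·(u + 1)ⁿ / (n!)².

Apply the ratio test: |a_{n+1}| / |a_n| = (2n+1)·(2n+2)/(n+1)² · 2, which tends to 8 as n → ∞.
Convergence for |u + 1| · 8 < 1, i.e. |u + 1| < 1/8. So R = 1/8.

R = 1/8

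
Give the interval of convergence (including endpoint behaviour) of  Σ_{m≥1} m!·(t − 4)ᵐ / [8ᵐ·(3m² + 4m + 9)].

Ratio test: |a_{m+1}/a_m| = (m+1) · 1/8 · (3m² + 4m + 9)/(3(m+1)² + 4(m+1) + 9) → ∞ as m → ∞.
The ratio grows without bound, so the series diverges whenever (t − 4) ≠ 0; it converges only at t = 4. R = 0.

{4}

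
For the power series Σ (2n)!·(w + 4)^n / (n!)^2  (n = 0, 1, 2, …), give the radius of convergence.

R = 1/4

Ratio test: |a_{n+1}/a_n| = (2n+1)·(2n+2)/(n+1)² → 4 as n → ∞.
The series converges when 4 · |w + 4| < 1, giving R = 1/4.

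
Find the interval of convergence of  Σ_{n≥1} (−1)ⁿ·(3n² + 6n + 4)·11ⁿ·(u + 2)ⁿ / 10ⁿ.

(-32/11, -12/11)

By the ratio test, |a_{n+1}/a_n| = [(3(n+1)² + 6(n+1) + 4)/(3n² + 6n + 4)] · 11/10 → 11/10.
Thus R = 1/(11/10) = 10/11.
Endpoint u = -12/11: the terms do not tend to 0, so the series diverges.
When u = -32/11, the terms have absolute value of order n², which does not tend to 0, so the series diverges by the divergence test.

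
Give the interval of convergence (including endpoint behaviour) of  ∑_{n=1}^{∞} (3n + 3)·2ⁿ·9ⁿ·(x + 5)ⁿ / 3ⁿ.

(-31/6, -29/6)

Ratio test: |a_{n+1}/a_n| = [(3(n+1) + 3)/(3n + 3)] · 2·9/3 → 6 as n → ∞.
Thus R = 1/(6) = 1/6.
When x = -29/6, the n-th term does not approach 0; divergence by the term test.
Check x = -31/6: the terms have absolute value of order n, which does not tend to 0, so the series diverges by the divergence test.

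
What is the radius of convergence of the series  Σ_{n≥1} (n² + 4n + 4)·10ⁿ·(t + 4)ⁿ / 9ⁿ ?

By the ratio test, |a_{n+1}/a_n| = [((n+1)² + 4(n+1) + 4)/(n² + 4n + 4)] · 10/9 → 10/9.
The series converges when 10/9 · |t + 4| < 1, giving R = 9/10.

R = 9/10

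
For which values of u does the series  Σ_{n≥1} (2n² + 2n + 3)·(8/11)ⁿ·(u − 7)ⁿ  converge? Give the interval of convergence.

(45/8, 67/8)

Ratio test: |a_{n+1}/a_n| = [(2(n+1)² + 2(n+1) + 3)/(2n² + 2n + 3)] · 8/11 → 8/11 as n → ∞.
Hence the series converges for |u − 7| < 1/(8/11) = 11/8, so the radius of convergence is 11/8.
When u = 67/8, the terms do not tend to 0, so the series diverges.
Check u = 45/8: the terms do not tend to 0, so the series diverges.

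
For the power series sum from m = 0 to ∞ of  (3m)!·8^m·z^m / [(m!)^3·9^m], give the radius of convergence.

By the ratio test, |a_{m+1}/a_m| = (3m+1)·(3m+2)·(3m+3)/(m+1)³ · 8/9 → 24.
Hence the series converges for |z| < 1/(24) = 1/24, so the radius of convergence is 1/24.

R = 1/24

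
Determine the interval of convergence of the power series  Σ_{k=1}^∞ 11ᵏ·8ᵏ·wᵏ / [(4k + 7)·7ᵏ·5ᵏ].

Ratio test: |a_{k+1}/a_k| = [(4k + 7)/(4(k+1) + 7)] · 11·8/(7·5) → 88/35 as k → ∞.
Hence the series converges for |w| < 1/(88/35) = 35/88, so the radius of convergence is 35/88.
When w = 35/88, comparison with the harmonic series Σ 1/k shows the series diverges.
Endpoint w = -35/88: the terms alternate in sign and decrease monotonically to 0 in absolute value (size ~ c/k), so the alternating series test gives convergence.

[-35/88, 35/88)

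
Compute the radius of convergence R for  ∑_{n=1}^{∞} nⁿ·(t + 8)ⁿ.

R = 0

Applying the root test, |a_n|^(1/n) = n → ∞.
Since the n-th root of |a_n| is unbounded, the series converges only at t = -8; R = 0.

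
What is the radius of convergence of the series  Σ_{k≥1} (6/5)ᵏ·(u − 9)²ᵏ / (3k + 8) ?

R = √30/6

Ratio test: |a_{k+1}/a_k| = [(3k + 8)/(3(k+1) + 8)] · 6/5 → 6/5 as k → ∞.
Writing y = (u − 9)², the series in y has radius 5/6, so |u − 9| < √(5/6) and R = √30/6.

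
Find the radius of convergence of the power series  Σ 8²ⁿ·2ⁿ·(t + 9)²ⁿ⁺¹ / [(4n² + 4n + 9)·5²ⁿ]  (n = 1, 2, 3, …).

R = 5√2/16

Apply the ratio test: |a_{n+1}| / |a_n| = [(4n² + 4n + 9)/(4(n+1)² + 4(n+1) + 9)] · 64·2/25, which tends to 128/25 as n → ∞.
Since the exponent of (t + 9) increases by 2 each term, convergence requires |t + 9|² < 25/128, hence R = 5√2/16.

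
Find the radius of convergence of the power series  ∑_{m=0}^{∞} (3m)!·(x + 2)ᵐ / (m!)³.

The ratio of consecutive coefficients is (3m+1)·(3m+2)·(3m+3)/(m+1)³ → 27.
Convergence for |x + 2| · 27 < 1, i.e. |x + 2| < 1/27. So R = 1/27.

R = 1/27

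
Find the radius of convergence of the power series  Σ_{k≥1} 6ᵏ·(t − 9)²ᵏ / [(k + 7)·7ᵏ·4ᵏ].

R = √42/3

By the ratio test, |a_{k+1}/a_k| = [(k + 7)/((k+1) + 7)] · 6/(7·4) → 3/14.
Writing y = (t − 9)², the series in y has radius 14/3, so |t − 9| < √(14/3) and R = √42/3.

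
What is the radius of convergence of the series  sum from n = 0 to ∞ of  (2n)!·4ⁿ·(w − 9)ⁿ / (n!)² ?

The ratio of consecutive coefficients is (2n+1)·(2n+2)/(n+1)² · 4 → 16.
Thus R = 1/(16) = 1/16.

R = 1/16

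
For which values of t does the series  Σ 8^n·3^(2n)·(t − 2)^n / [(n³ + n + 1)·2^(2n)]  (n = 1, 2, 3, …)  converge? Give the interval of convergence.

[35/18, 37/18]

By the ratio test, |a_{n+1}/a_n| = [(n³ + n + 1)/((n+1)³ + (n+1) + 1)] · 8·9/4 → 18.
Thus R = 1/(18) = 1/18.
Endpoint t = 37/18: the terms are on the order of 1/n³, so the series converges absolutely by comparison with the p-series (p = 3 > 1).
Endpoint t = 35/18: the terms are on the order of 1/n³, so the series converges absolutely by comparison with the p-series (p = 3 > 1).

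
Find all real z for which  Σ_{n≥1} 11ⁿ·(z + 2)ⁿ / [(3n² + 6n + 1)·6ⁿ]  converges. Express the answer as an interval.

By the ratio test, |a_{n+1}/a_n| = [(3n² + 6n + 1)/(3(n+1)² + 6(n+1) + 1)] · 11/6 → 11/6.
Thus R = 1/(11/6) = 6/11.
Endpoint z = -16/11: the series is dominated by a constant times Σ 1/n², which converges (p = 2 > 1).
When z = -28/11, the series is dominated by a constant times Σ 1/n², which converges (p = 2 > 1).

[-28/11, -16/11]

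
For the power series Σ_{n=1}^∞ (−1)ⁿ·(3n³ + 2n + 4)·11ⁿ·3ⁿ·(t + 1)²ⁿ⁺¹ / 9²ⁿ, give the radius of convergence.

The ratio of consecutive coefficients is [(3(n+1)³ + 2(n+1) + 4)/(3n³ + 2n + 4)] · 11·3/81 → 11/27.
Successive powers of (t + 1) differ by 2, so the series converges when |t + 1|² · 11/27 < 1, i.e. |t + 1| < √(27/11). So R = 3√33/11.

R = 3√33/11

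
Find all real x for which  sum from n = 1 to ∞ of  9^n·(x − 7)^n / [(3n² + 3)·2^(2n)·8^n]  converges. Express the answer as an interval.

[31/9, 95/9]

Apply the ratio test: |a_{n+1}| / |a_n| = [(3n² + 3)/(3(n+1)² + 3)] · 9/(4·8), which tends to 9/32 as n → ∞.
The series converges when 9/32 · |x − 7| < 1, giving R = 32/9.
At x = 95/9: absolute convergence follows by limit comparison with Σ 1/n².
At x = 31/9: absolute convergence follows by limit comparison with Σ 1/n².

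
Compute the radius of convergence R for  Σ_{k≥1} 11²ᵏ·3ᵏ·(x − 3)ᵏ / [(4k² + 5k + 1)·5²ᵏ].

The ratio of consecutive coefficients is [(4k² + 5k + 1)/(4(k+1)² + 5(k+1) + 1)] · 121·3/25 → 363/25.
Hence the series converges for |x − 3| < 1/(363/25) = 25/363, so the radius of convergence is 25/363.

R = 25/363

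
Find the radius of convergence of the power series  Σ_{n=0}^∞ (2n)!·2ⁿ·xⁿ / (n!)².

R = 1/8

Ratio test: |a_{n+1}/a_n| = (2n+1)·(2n+2)/(n+1)² · 2 → 8 as n → ∞.
Hence the series converges for |x| < 1/(8) = 1/8, so the radius of convergence is 1/8.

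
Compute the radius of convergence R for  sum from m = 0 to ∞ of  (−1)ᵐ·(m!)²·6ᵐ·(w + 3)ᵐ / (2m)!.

R = 2/3

Ratio test: |a_{m+1}/a_m| = (m+1)²/[(2m+1)·(2m+2)] · 6 → 3/2 as m → ∞.
Hence the series converges for |w + 3| < 1/(3/2) = 2/3, so the radius of convergence is 2/3.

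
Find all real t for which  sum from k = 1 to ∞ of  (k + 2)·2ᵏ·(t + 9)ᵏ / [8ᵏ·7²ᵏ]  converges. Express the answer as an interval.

(-205, 187)

Apply the ratio test: |a_{k+1}| / |a_k| = [((k+1) + 2)/(k + 2)] · 2/(8·49), which tends to 1/196 as k → ∞.
Thus R = 1/(1/196) = 196.
Check t = 187: the k-th term does not approach 0; divergence by the term test.
At t = -205: the k-th term does not approach 0; divergence by the term test.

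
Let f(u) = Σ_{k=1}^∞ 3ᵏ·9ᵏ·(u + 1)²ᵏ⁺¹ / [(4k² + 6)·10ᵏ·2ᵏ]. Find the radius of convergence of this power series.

By the ratio test, |a_{k+1}/a_k| = [(4k² + 6)/(4(k+1)² + 6)] · 3·9/(10·2) → 27/20.
Successive powers of (u + 1) differ by 2, so the series converges when |u + 1|² · 27/20 < 1, i.e. |u + 1| < √(20/27). So R = 2√15/9.

R = 2√15/9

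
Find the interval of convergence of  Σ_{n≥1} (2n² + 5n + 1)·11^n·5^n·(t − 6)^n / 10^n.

By the ratio test, |a_{n+1}/a_n| = [(2(n+1)² + 5(n+1) + 1)/(2n² + 5n + 1)] · 11·5/10 → 11/2.
The series converges when 11/2 · |t − 6| < 1, giving R = 2/11.
At t = 68/11: the n-th term does not approach 0; divergence by the term test.
At t = 64/11: the n-th term does not approach 0; divergence by the term test.

(64/11, 68/11)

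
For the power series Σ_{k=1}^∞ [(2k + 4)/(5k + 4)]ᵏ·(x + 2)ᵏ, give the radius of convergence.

R = 5/2

By the Cauchy root test, |a_k|^(1/k) = (2k + 4)/(5k + 4) → 2/5.
Hence the series converges for |x + 2| < 1/(2/5) = 5/2, so the radius of convergence is 5/2.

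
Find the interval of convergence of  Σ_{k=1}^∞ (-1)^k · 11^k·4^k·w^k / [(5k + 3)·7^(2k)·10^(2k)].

Ratio test: |a_{k+1}/a_k| = [(5k + 3)/(5(k+1) + 3)] · 11·4/(49·100) → 11/1225 as k → ∞.
Hence the series converges for |w| < 1/(11/1225) = 1225/11, so the radius of convergence is 1225/11.
When w = 1225/11, convergence follows from the alternating series test (terms decrease monotonically to 0).
When w = -1225/11, the terms behave like c/k; limit comparison with the harmonic series gives divergence.

(-1225/11, 1225/11]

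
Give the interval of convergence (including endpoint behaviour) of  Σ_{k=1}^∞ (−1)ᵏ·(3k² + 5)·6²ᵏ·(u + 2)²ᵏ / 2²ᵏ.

(-7/3, -5/3)

Apply the ratio test: |a_{k+1}| / |a_k| = [(3(k+1)² + 5)/(3k² + 5)] · 36/4, which tends to 9 as k → ∞.
Successive powers of (u + 2) differ by 2, so the series converges when |u + 2|² · 9 < 1, i.e. |u + 2| < √(1/9) = 1/3. So R = 1/3.
Endpoint u = -5/3: the k-th term does not approach 0; divergence by the term test.
When u = -7/3, the terms do not tend to 0, so the series diverges.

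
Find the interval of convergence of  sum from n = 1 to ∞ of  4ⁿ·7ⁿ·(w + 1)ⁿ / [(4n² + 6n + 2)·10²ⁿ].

Ratio test: |a_{n+1}/a_n| = [(4n² + 6n + 2)/(4(n+1)² + 6(n+1) + 2)] · 4·7/100 → 7/25 as n → ∞.
Convergence for |w + 1| · 7/25 < 1, i.e. |w + 1| < 25/7. So R = 25/7.
Check w = 18/7: the series is dominated by a constant times Σ 1/n², which converges (p = 2 > 1).
At w = -32/7: the series is dominated by a constant times Σ 1/n², which converges (p = 2 > 1).

[-32/7, 18/7]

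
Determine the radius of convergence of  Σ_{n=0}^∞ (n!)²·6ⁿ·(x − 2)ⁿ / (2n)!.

R = 2/3

Ratio test: |a_{n+1}/a_n| = (n+1)²/[(2n+1)·(2n+2)] · 6 → 3/2 as n → ∞.
Convergence for |x − 2| · 3/2 < 1, i.e. |x − 2| < 2/3. So R = 2/3.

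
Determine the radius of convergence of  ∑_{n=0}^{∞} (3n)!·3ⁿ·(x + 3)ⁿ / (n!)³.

By the ratio test, |a_{n+1}/a_n| = (3n+1)·(3n+2)·(3n+3)/(n+1)³ · 3 → 81.
The series converges when 81 · |x + 3| < 1, giving R = 1/81.

R = 1/81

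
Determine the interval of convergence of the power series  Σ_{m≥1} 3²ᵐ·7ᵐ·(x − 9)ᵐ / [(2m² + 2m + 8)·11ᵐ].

[556/63, 578/63]

Apply the ratio test: |a_{m+1}| / |a_m| = [(2m² + 2m + 8)/(2(m+1)² + 2(m+1) + 8)] · 9·7/11, which tends to 63/11 as m → ∞.
Hence the series converges for |x − 9| < 1/(63/11) = 11/63, so the radius of convergence is 11/63.
Endpoint x = 578/63: the terms are on the order of 1/m², so the series converges absolutely by comparison with the p-series (p = 2 > 1).
Endpoint x = 556/63: the terms are on the order of 1/m², so the series converges absolutely by comparison with the p-series (p = 2 > 1).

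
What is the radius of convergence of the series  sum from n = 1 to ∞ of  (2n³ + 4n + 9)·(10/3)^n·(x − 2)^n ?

Ratio test: |a_{n+1}/a_n| = [(2(n+1)³ + 4(n+1) + 9)/(2n³ + 4n + 9)] · 10/3 → 10/3 as n → ∞.
Thus R = 1/(10/3) = 3/10.

R = 3/10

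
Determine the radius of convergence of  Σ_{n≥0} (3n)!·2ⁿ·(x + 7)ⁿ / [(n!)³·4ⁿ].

Apply the ratio test: |a_{n+1}| / |a_n| = (3n+1)·(3n+2)·(3n+3)/(n+1)³ · 2/4, which tends to 27/2 as n → ∞.
Convergence for |x + 7| · 27/2 < 1, i.e. |x + 7| < 2/27. So R = 2/27.

R = 2/27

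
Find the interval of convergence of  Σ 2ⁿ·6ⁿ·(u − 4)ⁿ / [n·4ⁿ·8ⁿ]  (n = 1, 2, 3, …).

[4/3, 20/3)

Apply the ratio test: |a_{n+1}| / |a_n| = [n/(n+1)] · 2·6/(4·8), which tends to 3/8 as n → ∞.
The series converges when 3/8 · |u − 4| < 1, giving R = 8/3.
Endpoint u = 20/3: the terms behave like c/n; limit comparison with the harmonic series gives divergence.
When u = 4/3, convergence follows from the alternating series test (terms decrease monotonically to 0).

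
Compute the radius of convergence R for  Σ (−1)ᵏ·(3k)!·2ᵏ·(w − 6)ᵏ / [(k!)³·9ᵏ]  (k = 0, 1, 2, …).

The ratio of consecutive coefficients is (3k+1)·(3k+2)·(3k+3)/(k+1)³ · 2/9 → 6.
Convergence for |w − 6| · 6 < 1, i.e. |w − 6| < 1/6. So R = 1/6.

R = 1/6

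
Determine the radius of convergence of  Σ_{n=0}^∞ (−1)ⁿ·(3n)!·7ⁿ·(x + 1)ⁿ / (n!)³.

R = 1/189

Ratio test: |a_{n+1}/a_n| = (3n+1)·(3n+2)·(3n+3)/(n+1)³ · 7 → 189 as n → ∞.
The series converges when 189 · |x + 1| < 1, giving R = 1/189.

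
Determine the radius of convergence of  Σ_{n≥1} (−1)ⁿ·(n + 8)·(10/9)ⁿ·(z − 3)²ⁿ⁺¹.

The ratio of consecutive coefficients is [((n+1) + 8)/(n + 8)] · 10/9 → 10/9.
Since the exponent of (z − 3) increases by 2 each term, convergence requires |z − 3|² < 9/10, hence R = 3√10/10.

R = 3√10/10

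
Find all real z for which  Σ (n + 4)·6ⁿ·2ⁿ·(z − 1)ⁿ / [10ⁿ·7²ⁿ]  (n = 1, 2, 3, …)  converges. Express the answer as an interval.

The ratio of consecutive coefficients is [((n+1) + 4)/(n + 4)] · 6·2/(10·49) → 6/245.
Hence the series converges for |z − 1| < 1/(6/245) = 245/6, so the radius of convergence is 245/6.
When z = 251/6, the n-th term does not approach 0; divergence by the term test.
Check z = -239/6: the n-th term does not approach 0; divergence by the term test.

(-239/6, 251/6)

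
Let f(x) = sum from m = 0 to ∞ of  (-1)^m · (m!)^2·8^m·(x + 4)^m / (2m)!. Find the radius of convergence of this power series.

Apply the ratio test: |a_{m+1}| / |a_m| = (m+1)²/[(2m+1)·(2m+2)] · 8, which tends to 2 as m → ∞.
Thus R = 1/(2) = 1/2.

R = 1/2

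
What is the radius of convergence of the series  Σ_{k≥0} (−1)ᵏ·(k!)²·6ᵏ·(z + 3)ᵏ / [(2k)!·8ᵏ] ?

By the ratio test, |a_{k+1}/a_k| = (k+1)²/[(2k+1)·(2k+2)] · 6/8 → 3/16.
Convergence for |z + 3| · 3/16 < 1, i.e. |z + 3| < 16/3. So R = 16/3.

R = 16/3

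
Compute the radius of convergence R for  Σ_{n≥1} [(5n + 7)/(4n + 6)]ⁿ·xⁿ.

Applying the root test, |a_n|^(1/n) = (5n + 7)/(4n + 6) → 5/4.
Hence the series converges for |x| < 1/(5/4) = 4/5, so the radius of convergence is 4/5.

R = 4/5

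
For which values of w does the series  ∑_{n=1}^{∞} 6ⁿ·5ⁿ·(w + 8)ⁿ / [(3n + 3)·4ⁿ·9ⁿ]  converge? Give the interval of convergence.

Ratio test: |a_{n+1}/a_n| = [(3n + 3)/(3(n+1) + 3)] · 6·5/(4·9) → 5/6 as n → ∞.
The series converges when 5/6 · |w + 8| < 1, giving R = 6/5.
When w = -34/5, the terms are asymptotic to a nonzero constant times 1/n, so the series diverges by limit comparison with Σ 1/n.
When w = -46/5, an alternating series whose terms decrease to 0 in absolute value, so it converges by the Leibniz criterion.

[-46/5, -34/5)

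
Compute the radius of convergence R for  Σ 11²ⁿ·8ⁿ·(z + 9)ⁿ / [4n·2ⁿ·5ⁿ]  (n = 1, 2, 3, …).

R = 5/484

Ratio test: |a_{n+1}/a_n| = [4n/4(n+1)] · 121·8/(2·5) → 484/5 as n → ∞.
Convergence for |z + 9| · 484/5 < 1, i.e. |z + 9| < 5/484. So R = 5/484.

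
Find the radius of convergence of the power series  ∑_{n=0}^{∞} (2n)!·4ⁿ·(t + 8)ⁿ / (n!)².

By the ratio test, |a_{n+1}/a_n| = (2n+1)·(2n+2)/(n+1)² · 4 → 16.
Thus R = 1/(16) = 1/16.

R = 1/16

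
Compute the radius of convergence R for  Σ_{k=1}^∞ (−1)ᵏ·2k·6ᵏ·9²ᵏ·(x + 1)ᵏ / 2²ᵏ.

R = 2/243

By the ratio test, |a_{k+1}/a_k| = [2(k+1)/2k] · 6·81/4 → 243/2.
The series converges when 243/2 · |x + 1| < 1, giving R = 2/243.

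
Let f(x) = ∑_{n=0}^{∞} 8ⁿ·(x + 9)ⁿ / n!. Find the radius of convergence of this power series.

R = ∞

Apply the ratio test: |a_{n+1}| / |a_n| = 8 · 1/(n+1), which tends to 0 as n → ∞.
Since the limit is 0 < 1 for every x, the series converges on all of ℝ and R = ∞.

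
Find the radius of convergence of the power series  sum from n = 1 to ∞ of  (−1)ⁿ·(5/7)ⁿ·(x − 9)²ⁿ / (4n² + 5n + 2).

R = √35/5

The ratio of consecutive coefficients is [(4n² + 5n + 2)/(4(n+1)² + 5(n+1) + 2)] · 5/7 → 5/7.
Since the exponent of (x − 9) increases by 2 each term, convergence requires |x − 9|² < 7/5, hence R = √35/5.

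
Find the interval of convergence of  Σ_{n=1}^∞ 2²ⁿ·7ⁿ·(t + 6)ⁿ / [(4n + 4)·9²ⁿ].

The ratio of consecutive coefficients is [(4n + 4)/(4(n+1) + 4)] · 4·7/81 → 28/81.
Convergence for |t + 6| · 28/81 < 1, i.e. |t + 6| < 81/28. So R = 81/28.
Check t = -87/28: comparison with the harmonic series Σ 1/n shows the series diverges.
Endpoint t = -249/28: convergence follows from the alternating series test (terms decrease monotonically to 0).

[-249/28, -87/28)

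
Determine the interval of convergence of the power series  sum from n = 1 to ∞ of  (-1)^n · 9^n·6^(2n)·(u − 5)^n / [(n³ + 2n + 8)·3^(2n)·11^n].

The ratio of consecutive coefficients is [(n³ + 2n + 8)/((n+1)³ + 2(n+1) + 8)] · 9·36/(9·11) → 36/11.
Convergence for |u − 5| · 36/11 < 1, i.e. |u − 5| < 11/36. So R = 11/36.
When u = 191/36, the series is dominated by a constant times Σ 1/n³, which converges (p = 3 > 1).
At u = 169/36: the terms are on the order of 1/n³, so the series converges absolutely by comparison with the p-series (p = 3 > 1).

[169/36, 191/36]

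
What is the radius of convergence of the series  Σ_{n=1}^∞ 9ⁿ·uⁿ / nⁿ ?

By the Cauchy root test, |a_n|^(1/n) = 9/n → 0.
Since the n-th root of |a_n| tends to 0, the series converges for all real u; R = ∞.

R = ∞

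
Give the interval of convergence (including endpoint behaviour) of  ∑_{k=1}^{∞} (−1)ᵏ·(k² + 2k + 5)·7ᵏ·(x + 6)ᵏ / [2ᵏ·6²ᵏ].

The ratio of consecutive coefficients is [((k+1)² + 2(k+1) + 5)/(k² + 2k + 5)] · 7/(2·36) → 7/72.
Thus R = 1/(7/72) = 72/7.
At x = 30/7: the k-th term does not approach 0; divergence by the term test.
Check x = -114/7: the terms do not tend to 0, so the series diverges.

(-114/7, 30/7)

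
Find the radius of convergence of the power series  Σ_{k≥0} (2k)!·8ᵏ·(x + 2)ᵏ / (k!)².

R = 1/32

Ratio test: |a_{k+1}/a_k| = (2k+1)·(2k+2)/(k+1)² · 8 → 32 as k → ∞.
Hence the series converges for |x + 2| < 1/(32) = 1/32, so the radius of convergence is 1/32.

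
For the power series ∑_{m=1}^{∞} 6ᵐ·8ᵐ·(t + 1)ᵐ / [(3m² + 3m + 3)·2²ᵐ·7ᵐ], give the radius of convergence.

Ratio test: |a_{m+1}/a_m| = [(3m² + 3m + 3)/(3(m+1)² + 3(m+1) + 3)] · 6·8/(4·7) → 12/7 as m → ∞.
Convergence for |t + 1| · 12/7 < 1, i.e. |t + 1| < 7/12. So R = 7/12.

R = 7/12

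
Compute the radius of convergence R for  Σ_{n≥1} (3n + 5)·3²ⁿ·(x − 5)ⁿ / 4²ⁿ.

Apply the ratio test: |a_{n+1}| / |a_n| = [(3(n+1) + 5)/(3n + 5)] · 9/16, which tends to 9/16 as n → ∞.
Hence the series converges for |x − 5| < 1/(9/16) = 16/9, so the radius of convergence is 16/9.

R = 16/9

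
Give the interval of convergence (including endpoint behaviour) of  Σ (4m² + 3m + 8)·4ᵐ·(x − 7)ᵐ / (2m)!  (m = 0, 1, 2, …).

Apply the ratio test: |a_{m+1}| / |a_m| = (4(m+1)² + 3(m+1) + 8)/(4m² + 3m + 8) · 4 · 1/[(2m+1)·(2m+2)], which tends to 0 as m → ∞.
Since the limit is 0 < 1 for every x, the series converges on all of ℝ and R = ∞.

(−∞, ∞)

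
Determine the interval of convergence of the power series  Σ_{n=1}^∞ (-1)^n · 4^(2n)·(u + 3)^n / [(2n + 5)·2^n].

The ratio of consecutive coefficients is [(2n + 5)/(2(n+1) + 5)] · 16/2 → 8.
The series converges when 8 · |u + 3| < 1, giving R = 1/8.
When u = -23/8, convergence follows from the alternating series test (terms decrease monotonically to 0).
Check u = -25/8: the terms are asymptotic to a nonzero constant times 1/n, so the series diverges by limit comparison with Σ 1/n.

(-25/8, -23/8]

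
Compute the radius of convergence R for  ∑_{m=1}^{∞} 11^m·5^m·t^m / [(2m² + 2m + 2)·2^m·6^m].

The ratio of consecutive coefficients is [(2m² + 2m + 2)/(2(m+1)² + 2(m+1) + 2)] · 11·5/(2·6) → 55/12.
Convergence for |t| · 55/12 < 1, i.e. |t| < 12/55. So R = 12/55.

R = 12/55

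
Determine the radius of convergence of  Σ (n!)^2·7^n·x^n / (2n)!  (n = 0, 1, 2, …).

Ratio test: |a_{n+1}/a_n| = (n+1)²/[(2n+1)·(2n+2)] · 7 → 7/4 as n → ∞.
Convergence for |x| · 7/4 < 1, i.e. |x| < 4/7. So R = 4/7.

R = 4/7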